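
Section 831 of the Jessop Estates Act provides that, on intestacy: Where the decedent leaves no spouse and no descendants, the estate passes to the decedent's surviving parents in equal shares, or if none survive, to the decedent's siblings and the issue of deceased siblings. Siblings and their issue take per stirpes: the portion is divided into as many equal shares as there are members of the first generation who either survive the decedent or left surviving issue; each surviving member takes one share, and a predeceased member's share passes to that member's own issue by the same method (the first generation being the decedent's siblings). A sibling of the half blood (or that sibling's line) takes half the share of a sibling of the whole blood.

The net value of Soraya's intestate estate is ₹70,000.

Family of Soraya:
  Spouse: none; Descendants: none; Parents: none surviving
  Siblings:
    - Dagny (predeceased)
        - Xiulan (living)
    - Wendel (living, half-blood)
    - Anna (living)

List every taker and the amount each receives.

Xiulan: ₹28,000; Wendel: ₹14,000; Anna: ₹28,000

The entire ₹70,000 passes to the siblings and their issue.
Counting each half-blood sibling's line as half a unit, there are 5/2 units in ₹70,000, so one unit is ₹28,000. Whole-blood lines (Dagny and Anna) take ₹28,000 each; half-blood lines (Wendel) take ₹14,000 each.
Dagny's share (₹28,000) passes entirely to Xiulan.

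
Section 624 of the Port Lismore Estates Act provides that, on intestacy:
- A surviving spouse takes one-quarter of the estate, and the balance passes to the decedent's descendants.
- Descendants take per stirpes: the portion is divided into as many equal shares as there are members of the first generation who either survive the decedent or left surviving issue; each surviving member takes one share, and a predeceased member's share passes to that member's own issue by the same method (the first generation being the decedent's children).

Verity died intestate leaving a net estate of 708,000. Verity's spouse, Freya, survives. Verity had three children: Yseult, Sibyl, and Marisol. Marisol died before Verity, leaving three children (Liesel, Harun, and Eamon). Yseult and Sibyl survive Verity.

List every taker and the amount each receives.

Freya takes one-quarter of 708,000 = 177,000. The remaining 531,000 passes to the descendants.
The descendants' portion (531,000) is divided into 3 shares of 177,000: Yseult and Sibyl each take 177,000; Marisol's 177,000 share passes to Marisol's issue.
Marisol's share (177,000) is divided into 3 shares of 59,000: Liesel, Harun, and Eamon each take 59,000.

Freya: 177,000; Yseult: 177,000; Sibyl: 177,000; Liesel: 59,000; Harun: 59,000; Eamon: 59,000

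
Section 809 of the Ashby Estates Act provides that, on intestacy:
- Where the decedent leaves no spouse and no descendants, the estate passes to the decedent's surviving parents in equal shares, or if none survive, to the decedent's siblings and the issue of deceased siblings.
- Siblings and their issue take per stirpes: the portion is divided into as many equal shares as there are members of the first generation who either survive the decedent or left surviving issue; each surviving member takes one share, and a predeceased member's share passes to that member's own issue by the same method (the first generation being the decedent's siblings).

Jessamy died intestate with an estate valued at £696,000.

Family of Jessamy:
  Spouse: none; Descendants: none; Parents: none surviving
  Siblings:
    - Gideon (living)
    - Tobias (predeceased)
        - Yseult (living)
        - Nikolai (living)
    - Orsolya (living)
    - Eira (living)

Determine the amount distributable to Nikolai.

The entire £696,000 passes to the siblings and their issue.
That amount (£696,000) is divided into 4 shares of £174,000: Gideon, Orsolya, and Eira each take £174,000; Tobias's £174,000 share passes to Tobias's issue.
Tobias's share (£174,000) is divided into 2 shares of £87,000: Yseult and Nikolai each take £87,000.

Nikolai receives £87,000.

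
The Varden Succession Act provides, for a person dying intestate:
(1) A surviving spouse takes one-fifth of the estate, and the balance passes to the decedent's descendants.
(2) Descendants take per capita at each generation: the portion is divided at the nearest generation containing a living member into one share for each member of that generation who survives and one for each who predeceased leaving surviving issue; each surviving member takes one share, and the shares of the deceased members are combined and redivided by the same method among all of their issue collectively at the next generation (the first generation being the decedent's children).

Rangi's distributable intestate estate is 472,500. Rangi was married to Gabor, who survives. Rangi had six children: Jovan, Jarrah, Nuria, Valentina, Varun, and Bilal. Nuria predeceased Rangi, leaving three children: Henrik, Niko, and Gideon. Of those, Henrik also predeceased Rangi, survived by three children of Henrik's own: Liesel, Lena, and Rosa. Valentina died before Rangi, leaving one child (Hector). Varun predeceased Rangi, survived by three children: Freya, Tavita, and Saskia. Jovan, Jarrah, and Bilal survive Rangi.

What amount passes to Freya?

Freya receives 27,000.

Gabor takes one-fifth of 472,500 = 94,500. The remaining 378,000 passes to the descendants.
The descendants' portion (378,000) is divided at the children's generation into 6 shares of 63,000. Jovan, Jarrah, and Bilal each take 63,000. The 3 shares of the deceased (Nuria, Valentina, and Varun) are combined into a pool of 189,000.
That pool (189,000) is divided at the grandchildren's generation into 7 shares of 27,000. Niko, Gideon, Hector, Freya, Tavita, and Saskia each take 27,000. The remaining share for the deceased Henrik (27,000) is carried to the next generation.
That pool (27,000) is divided at the great-grandchildren's generation equally among Liesel, Lena, and Rosa: 9,000 each.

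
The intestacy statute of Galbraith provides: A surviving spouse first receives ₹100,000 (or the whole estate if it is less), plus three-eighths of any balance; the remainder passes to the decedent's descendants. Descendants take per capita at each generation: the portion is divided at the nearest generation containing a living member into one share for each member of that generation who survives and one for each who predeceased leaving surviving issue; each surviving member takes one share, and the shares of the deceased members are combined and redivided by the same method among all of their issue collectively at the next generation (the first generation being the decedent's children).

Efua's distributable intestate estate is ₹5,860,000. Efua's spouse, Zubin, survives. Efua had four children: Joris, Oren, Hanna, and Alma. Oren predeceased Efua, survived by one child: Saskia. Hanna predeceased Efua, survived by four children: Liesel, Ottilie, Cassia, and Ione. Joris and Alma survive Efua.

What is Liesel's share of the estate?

Zubin first takes ₹100,000, leaving a balance of ₹5,760,000. Zubin then takes three-eighths of the balance (₹2,160,000), for a total of ₹2,260,000. The remaining ₹3,600,000 passes to the descendants.
The descendants' portion (₹3,600,000) is divided at the children's generation into 4 shares of ₹900,000. Joris and Alma each take ₹900,000. The 2 shares of the deceased (Oren and Hanna) are combined into a pool of ₹1,800,000.
That pool (₹1,800,000) is divided at the grandchildren's generation equally among Saskia, Liesel, Ottilie, Cassia, and Ione: ₹360,000 each.

Liesel receives ₹360,000.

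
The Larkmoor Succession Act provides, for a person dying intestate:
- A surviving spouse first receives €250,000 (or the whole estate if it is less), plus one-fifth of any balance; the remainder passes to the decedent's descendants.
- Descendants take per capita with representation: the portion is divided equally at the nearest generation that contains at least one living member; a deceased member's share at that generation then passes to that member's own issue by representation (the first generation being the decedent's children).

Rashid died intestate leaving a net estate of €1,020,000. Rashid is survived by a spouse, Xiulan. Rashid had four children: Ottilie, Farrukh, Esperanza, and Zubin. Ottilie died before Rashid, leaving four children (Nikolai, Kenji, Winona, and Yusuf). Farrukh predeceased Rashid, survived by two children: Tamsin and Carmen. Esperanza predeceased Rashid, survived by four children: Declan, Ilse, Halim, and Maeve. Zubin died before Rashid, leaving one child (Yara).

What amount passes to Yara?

Yara receives €56,000.

Xiulan first takes €250,000, leaving a balance of €770,000. Xiulan then takes one-fifth of the balance (€154,000), for a total of €404,000. The remaining €616,000 passes to the descendants.
No child survives, so the initial division is made at the grandchildren's generation.
The descendants' portion (€616,000) is divided into 11 shares of €56,000: Nikolai, Kenji, Winona, Yusuf, Tamsin, Carmen, Declan, Ilse, Halim, Maeve, and Yara each take €56,000.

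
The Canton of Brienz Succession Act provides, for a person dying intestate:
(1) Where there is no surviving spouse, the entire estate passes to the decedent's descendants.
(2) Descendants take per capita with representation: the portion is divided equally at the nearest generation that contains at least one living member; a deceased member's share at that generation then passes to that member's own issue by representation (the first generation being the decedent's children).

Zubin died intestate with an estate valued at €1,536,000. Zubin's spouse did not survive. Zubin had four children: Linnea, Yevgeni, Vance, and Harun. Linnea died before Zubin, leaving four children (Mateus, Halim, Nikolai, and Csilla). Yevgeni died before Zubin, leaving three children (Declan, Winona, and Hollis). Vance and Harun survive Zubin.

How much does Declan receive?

Declan receives €128,000.

The entire €1,536,000 passes to the descendants.
That amount (€1,536,000) is divided into 4 shares of €384,000: Vance and Harun each take €384,000; Linnea's €384,000 share passes to Linnea's issue; Yevgeni's €384,000 share passes to Yevgeni's issue.
Linnea's share (€384,000) is divided into 4 shares of €96,000: Mateus, Halim, Nikolai, and Csilla each take €96,000.
Yevgeni's share (€384,000) is divided into 3 shares of €128,000: Declan, Winona, and Hollis each take €128,000.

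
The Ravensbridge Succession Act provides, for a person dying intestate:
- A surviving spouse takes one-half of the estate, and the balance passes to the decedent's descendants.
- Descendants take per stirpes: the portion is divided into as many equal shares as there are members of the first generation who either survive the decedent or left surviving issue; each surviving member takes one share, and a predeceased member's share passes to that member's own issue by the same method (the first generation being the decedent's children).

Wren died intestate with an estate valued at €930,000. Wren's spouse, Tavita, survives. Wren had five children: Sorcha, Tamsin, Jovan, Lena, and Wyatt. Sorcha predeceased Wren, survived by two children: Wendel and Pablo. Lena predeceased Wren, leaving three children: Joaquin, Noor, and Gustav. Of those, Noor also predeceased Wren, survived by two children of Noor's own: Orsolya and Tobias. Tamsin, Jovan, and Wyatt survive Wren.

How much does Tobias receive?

Tavita takes one-half of €930,000 = €465,000. The remaining €465,000 passes to the descendants.
The descendants' portion (€465,000) is divided into 5 shares of €93,000: Tamsin, Jovan, and Wyatt each take €93,000; Sorcha's €93,000 share passes to Sorcha's issue; Lena's €93,000 share passes to Lena's issue.
Sorcha's share (€93,000) is divided into 2 shares of €46,500: Wendel and Pablo each take €46,500.
Lena's share (€93,000) is divided into 3 shares of €31,000: Joaquin and Gustav each take €31,000; Noor's €31,000 share passes to Noor's issue.
Noor's share (€31,000) is divided into 2 shares of €15,500: Orsolya and Tobias each take €15,500.

Tobias receives €15,500.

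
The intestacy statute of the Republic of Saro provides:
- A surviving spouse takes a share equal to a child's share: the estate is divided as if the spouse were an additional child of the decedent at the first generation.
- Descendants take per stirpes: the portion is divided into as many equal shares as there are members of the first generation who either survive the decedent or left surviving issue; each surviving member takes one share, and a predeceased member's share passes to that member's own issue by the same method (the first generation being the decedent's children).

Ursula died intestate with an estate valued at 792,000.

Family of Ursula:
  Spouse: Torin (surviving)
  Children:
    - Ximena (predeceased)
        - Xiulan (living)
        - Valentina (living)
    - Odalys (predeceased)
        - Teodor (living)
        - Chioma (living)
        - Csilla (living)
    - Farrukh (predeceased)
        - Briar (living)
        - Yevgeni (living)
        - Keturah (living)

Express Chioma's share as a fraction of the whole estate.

The spouse counts as an additional share at the children's level, so there are 4 primary shares of 198,000. Torin takes one such share (198,000).
The children's combined portion (594,000) is divided into 3 shares of 198,000: Ximena's 198,000 share passes to Ximena's issue; Odalys's 198,000 share passes to Odalys's issue; Farrukh's 198,000 share passes to Farrukh's issue.
Ximena's share (198,000) is divided into 2 shares of 99,000: Xiulan and Valentina each take 99,000.
Odalys's share (198,000) is divided into 3 shares of 66,000: Teodor, Chioma, and Csilla each take 66,000.
Farrukh's share (198,000) is divided into 3 shares of 66,000: Briar, Yevgeni, and Keturah each take 66,000.

Chioma receives 1/12 of the estate.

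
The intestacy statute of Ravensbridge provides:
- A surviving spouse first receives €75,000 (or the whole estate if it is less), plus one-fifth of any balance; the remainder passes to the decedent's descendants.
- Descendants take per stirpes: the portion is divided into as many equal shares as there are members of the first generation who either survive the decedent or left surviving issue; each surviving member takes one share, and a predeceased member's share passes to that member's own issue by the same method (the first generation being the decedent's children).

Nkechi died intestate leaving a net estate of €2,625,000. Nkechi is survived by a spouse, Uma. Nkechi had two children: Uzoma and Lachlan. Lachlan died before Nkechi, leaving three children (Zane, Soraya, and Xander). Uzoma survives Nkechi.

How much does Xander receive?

Xander receives €340,000.

Uma first takes €75,000, leaving a balance of €2,550,000. Uma then takes one-fifth of the balance (€510,000), for a total of €585,000. The remaining €2,040,000 passes to the descendants.
The descendants' portion (€2,040,000) is divided into 2 shares of €1,020,000: Uzoma takes €1,020,000; Lachlan's €1,020,000 share passes to Lachlan's issue.
Lachlan's share (€1,020,000) is divided into 3 shares of €340,000: Zane, Soraya, and Xander each take €340,000.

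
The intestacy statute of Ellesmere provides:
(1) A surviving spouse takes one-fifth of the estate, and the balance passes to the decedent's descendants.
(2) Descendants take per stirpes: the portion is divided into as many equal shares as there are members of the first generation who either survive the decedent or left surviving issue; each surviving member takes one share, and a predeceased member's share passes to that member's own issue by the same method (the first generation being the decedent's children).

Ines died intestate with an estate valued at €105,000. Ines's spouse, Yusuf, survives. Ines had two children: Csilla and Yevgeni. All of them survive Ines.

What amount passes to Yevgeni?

Yevgeni receives €42,000.

Yusuf takes one-fifth of €105,000 = €21,000. The remaining €84,000 passes to the descendants.
The descendants' portion (€84,000) is divided into 2 shares of €42,000: Csilla and Yevgeni each take €42,000.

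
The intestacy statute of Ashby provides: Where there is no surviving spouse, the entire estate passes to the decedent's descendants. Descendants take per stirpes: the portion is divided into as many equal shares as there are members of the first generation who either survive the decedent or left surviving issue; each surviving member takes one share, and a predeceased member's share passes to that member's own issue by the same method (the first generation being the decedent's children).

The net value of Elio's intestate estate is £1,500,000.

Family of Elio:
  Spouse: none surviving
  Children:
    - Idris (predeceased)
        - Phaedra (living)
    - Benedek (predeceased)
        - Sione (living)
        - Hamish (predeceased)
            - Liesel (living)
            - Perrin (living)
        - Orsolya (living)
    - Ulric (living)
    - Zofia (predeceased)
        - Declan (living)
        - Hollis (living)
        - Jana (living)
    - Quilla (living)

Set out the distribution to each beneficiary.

The entire £1,500,000 passes to the descendants.
That amount (£1,500,000) is divided into 5 shares of £300,000: Ulric and Quilla each take £300,000; Idris's £300,000 share passes to Idris's issue; Benedek's £300,000 share passes to Benedek's issue; Zofia's £300,000 share passes to Zofia's issue.
Idris's share (£300,000) passes entirely to Phaedra.
Benedek's share (£300,000) is divided into 3 shares of £100,000: Sione and Orsolya each take £100,000; Hamish's £100,000 share passes to Hamish's issue.
Hamish's share (£100,000) is divided into 2 shares of £50,000: Liesel and Perrin each take £50,000.
Zofia's share (£300,000) is divided into 3 shares of £100,000: Declan, Hollis, and Jana each take £100,000.

Phaedra: £300,000; Sione: £100,000; Liesel: £50,000; Perrin: £50,000; Orsolya: £100,000; Ulric: £300,000; Declan: £100,000; Hollis: £100,000; Jana: £100,000; Quilla: £300,000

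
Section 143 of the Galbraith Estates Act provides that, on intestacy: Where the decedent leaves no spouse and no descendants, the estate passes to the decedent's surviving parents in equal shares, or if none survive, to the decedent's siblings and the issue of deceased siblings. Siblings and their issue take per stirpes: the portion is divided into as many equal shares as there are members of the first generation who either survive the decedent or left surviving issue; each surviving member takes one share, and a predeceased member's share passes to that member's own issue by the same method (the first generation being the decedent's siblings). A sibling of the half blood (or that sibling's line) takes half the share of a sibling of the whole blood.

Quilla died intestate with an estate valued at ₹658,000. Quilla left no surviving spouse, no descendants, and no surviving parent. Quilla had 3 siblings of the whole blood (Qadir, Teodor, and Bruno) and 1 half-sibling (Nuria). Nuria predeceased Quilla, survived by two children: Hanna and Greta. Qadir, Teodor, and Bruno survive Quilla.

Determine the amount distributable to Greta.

The entire ₹658,000 passes to the siblings and their issue.
Counting each half-blood sibling's line as half a unit, there are 7/2 units in ₹658,000, so one unit is ₹188,000. Whole-blood lines (Qadir, Teodor, and Bruno) take ₹188,000 each; half-blood lines (Nuria) take ₹94,000 each.
Nuria's share (₹94,000) is divided into 2 shares of ₹47,000: Hanna and Greta each take ₹47,000.

Greta receives ₹47,000.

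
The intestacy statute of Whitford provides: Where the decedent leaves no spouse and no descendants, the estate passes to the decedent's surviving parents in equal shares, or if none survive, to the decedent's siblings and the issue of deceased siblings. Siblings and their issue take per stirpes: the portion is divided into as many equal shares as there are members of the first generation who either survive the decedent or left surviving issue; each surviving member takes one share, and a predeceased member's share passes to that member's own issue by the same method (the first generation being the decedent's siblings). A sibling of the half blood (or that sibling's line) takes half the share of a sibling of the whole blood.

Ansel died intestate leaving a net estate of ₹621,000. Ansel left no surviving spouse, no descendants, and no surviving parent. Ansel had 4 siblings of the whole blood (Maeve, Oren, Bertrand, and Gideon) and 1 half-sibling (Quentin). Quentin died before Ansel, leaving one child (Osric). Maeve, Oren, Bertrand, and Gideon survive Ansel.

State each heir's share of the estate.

The entire ₹621,000 passes to the siblings and their issue.
Counting each half-blood sibling's line as half a unit, there are 9/2 units in ₹621,000, so one unit is ₹138,000. Whole-blood lines (Maeve, Oren, Bertrand, and Gideon) take ₹138,000 each; half-blood lines (Quentin) take ₹69,000 each.
Quentin's share (₹69,000) passes entirely to Osric.

Osric: ₹69,000; Maeve: ₹138,000; Oren: ₹138,000; Bertrand: ₹138,000; Gideon: ₹138,000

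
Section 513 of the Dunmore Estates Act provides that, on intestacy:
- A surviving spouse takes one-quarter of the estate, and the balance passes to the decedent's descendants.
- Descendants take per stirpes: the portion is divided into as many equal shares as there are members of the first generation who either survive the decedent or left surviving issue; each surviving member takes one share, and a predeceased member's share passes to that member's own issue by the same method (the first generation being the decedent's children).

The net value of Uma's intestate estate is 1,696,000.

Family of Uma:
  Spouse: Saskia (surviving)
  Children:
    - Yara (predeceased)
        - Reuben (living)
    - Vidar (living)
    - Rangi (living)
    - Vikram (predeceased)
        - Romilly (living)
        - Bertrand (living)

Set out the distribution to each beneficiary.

Saskia takes one-quarter of 1,696,000 = 424,000. The remaining 1,272,000 passes to the descendants.
The descendants' portion (1,272,000) is divided into 4 shares of 318,000: Vidar and Rangi each take 318,000; Yara's 318,000 share passes to Yara's issue; Vikram's 318,000 share passes to Vikram's issue.
Yara's share (318,000) passes entirely to Reuben.
Vikram's share (318,000) is divided into 2 shares of 159,000: Romilly and Bertrand each take 159,000.

Saskia: 424,000; Reuben: 318,000; Vidar: 318,000; Rangi: 318,000; Romilly: 159,000; Bertrand: 159,000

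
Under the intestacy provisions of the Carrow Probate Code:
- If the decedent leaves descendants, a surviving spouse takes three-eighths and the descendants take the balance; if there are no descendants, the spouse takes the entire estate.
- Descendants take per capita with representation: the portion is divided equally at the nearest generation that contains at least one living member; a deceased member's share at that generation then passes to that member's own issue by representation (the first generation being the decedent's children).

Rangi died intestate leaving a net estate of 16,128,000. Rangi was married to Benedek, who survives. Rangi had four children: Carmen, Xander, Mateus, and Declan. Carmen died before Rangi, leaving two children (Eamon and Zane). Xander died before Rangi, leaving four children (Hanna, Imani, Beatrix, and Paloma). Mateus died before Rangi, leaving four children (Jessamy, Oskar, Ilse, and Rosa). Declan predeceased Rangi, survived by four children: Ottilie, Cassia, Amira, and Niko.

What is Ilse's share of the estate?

Ilse receives 720,000.

Benedek takes three-eighths of 16,128,000 = 6,048,000. The remaining 10,080,000 passes to the descendants.
No child survives, so the initial division is made at the grandchildren's generation.
The descendants' portion (10,080,000) is divided into 14 shares of 720,000: Eamon, Zane, Hanna, Imani, Beatrix, Paloma, Jessamy, Oskar, Ilse, Rosa, Ottilie, Cassia, Amira, and Niko each take 720,000.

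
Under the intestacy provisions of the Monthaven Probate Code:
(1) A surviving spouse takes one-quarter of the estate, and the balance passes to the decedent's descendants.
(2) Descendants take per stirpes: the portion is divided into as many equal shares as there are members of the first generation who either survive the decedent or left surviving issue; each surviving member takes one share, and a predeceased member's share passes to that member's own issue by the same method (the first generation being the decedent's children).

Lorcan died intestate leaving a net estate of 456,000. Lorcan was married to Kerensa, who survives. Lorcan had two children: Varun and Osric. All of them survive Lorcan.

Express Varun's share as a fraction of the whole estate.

Kerensa takes one-quarter of 456,000 = 114,000. The remaining 342,000 passes to the descendants.
The descendants' portion (342,000) is divided into 2 shares of 171,000: Varun and Osric each take 171,000.

Varun receives 3/8 of the estate.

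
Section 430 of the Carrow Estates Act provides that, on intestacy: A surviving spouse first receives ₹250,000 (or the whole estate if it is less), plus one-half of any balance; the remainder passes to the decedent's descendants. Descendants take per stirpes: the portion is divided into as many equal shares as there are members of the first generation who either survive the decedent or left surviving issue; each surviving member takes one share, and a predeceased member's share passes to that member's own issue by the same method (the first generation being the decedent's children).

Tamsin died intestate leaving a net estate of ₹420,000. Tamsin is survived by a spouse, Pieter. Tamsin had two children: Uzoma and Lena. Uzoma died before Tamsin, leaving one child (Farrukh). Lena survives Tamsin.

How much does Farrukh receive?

Farrukh receives ₹42,500.

Pieter first takes ₹250,000, leaving a balance of ₹170,000. Pieter then takes one-half of the balance (₹85,000), for a total of ₹335,000. The remaining ₹85,000 passes to the descendants.
The descendants' portion (₹85,000) is divided into 2 shares of ₹42,500: Lena takes ₹42,500; Uzoma's ₹42,500 share passes to Uzoma's issue.
Uzoma's share (₹42,500) passes entirely to Farrukh.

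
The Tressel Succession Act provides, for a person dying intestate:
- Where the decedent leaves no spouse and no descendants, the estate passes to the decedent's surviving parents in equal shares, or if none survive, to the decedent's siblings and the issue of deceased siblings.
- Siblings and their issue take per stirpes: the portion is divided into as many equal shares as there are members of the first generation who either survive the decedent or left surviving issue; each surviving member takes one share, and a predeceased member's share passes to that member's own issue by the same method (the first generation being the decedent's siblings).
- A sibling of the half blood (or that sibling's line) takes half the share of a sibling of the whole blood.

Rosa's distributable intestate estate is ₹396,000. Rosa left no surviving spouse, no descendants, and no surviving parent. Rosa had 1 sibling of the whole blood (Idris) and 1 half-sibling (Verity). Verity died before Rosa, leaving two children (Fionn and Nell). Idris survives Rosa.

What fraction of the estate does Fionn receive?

The entire ₹396,000 passes to the siblings and their issue.
Counting each half-blood sibling's line as half a unit, there are 3/2 units in ₹396,000, so one unit is ₹264,000. Whole-blood lines (Idris) take ₹264,000 each; half-blood lines (Verity) take ₹132,000 each.
Verity's share (₹132,000) is divided into 2 shares of ₹66,000: Fionn and Nell each take ₹66,000.

Fionn receives 1/6 of the estate.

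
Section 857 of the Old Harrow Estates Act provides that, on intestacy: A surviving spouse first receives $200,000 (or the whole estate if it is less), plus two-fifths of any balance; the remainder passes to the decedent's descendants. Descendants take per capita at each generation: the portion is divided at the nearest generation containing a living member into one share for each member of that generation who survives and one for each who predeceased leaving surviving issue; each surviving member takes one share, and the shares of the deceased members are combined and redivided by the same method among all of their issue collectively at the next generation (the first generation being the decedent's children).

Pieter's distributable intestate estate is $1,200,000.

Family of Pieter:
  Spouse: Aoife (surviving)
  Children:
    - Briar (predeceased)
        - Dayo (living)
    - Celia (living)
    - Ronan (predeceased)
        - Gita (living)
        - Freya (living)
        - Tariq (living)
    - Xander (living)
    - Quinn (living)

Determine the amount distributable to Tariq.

Tariq receives $60,000.

Aoife first takes $200,000, leaving a balance of $1,000,000. Aoife then takes two-fifths of the balance ($400,000), for a total of $600,000. The remaining $600,000 passes to the descendants.
The descendants' portion ($600,000) is divided at the children's generation into 5 shares of $120,000. Celia, Xander, and Quinn each take $120,000. The 2 shares of the deceased (Briar and Ronan) are combined into a pool of $240,000.
That pool ($240,000) is divided at the grandchildren's generation equally among Dayo, Gita, Freya, and Tariq: $60,000 each.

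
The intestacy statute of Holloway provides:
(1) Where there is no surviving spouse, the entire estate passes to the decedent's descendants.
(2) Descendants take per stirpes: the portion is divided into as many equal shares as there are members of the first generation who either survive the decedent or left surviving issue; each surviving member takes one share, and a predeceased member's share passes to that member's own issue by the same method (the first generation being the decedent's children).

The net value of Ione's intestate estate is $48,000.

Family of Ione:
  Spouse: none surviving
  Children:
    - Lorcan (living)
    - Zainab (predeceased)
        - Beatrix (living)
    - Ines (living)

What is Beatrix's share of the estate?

Beatrix receives $16,000.

The entire $48,000 passes to the descendants.
That amount ($48,000) is divided into 3 shares of $16,000: Lorcan and Ines each take $16,000; Zainab's $16,000 share passes to Zainab's issue.
Zainab's share ($16,000) passes entirely to Beatrix.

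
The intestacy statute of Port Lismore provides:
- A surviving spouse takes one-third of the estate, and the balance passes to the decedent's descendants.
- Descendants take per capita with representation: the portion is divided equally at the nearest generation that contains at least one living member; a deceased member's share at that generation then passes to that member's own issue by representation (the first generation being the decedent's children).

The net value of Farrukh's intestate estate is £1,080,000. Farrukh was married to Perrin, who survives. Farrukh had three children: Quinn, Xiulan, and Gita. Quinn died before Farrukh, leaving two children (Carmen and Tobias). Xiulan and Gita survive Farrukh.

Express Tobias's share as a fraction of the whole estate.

Tobias receives 1/9 of the estate.

Perrin takes one-third of £1,080,000 = £360,000. The remaining £720,000 passes to the descendants.
The descendants' portion (£720,000) is divided into 3 shares of £240,000: Xiulan and Gita each take £240,000; Quinn's £240,000 share passes to Quinn's issue.
Quinn's share (£240,000) is divided into 2 shares of £120,000: Carmen and Tobias each take £120,000.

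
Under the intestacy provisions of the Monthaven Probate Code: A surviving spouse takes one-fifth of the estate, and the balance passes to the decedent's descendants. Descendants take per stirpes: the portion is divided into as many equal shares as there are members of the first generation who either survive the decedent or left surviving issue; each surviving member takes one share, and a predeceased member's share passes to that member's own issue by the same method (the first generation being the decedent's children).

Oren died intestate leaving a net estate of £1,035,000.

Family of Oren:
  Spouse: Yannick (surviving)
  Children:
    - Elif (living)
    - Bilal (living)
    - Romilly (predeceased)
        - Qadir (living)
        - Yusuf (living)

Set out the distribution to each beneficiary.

Yannick takes one-fifth of £1,035,000 = £207,000. The remaining £828,000 passes to the descendants.
The descendants' portion (£828,000) is divided into 3 shares of £276,000: Elif and Bilal each take £276,000; Romilly's £276,000 share passes to Romilly's issue.
Romilly's share (£276,000) is divided into 2 shares of £138,000: Qadir and Yusuf each take £138,000.

Yannick: £207,000; Elif: £276,000; Bilal: £276,000; Qadir: £138,000; Yusuf: £138,000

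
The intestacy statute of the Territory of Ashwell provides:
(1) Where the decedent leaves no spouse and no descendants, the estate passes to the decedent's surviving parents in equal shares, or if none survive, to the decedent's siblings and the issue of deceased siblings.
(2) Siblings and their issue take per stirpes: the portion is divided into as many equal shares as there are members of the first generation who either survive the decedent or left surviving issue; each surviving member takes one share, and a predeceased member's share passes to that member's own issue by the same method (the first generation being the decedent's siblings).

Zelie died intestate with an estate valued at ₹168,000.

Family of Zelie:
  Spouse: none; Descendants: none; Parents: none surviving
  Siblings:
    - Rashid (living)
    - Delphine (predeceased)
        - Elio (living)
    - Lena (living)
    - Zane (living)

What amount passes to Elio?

The entire ₹168,000 passes to the siblings and their issue.
That amount (₹168,000) is divided into 4 shares of ₹42,000: Rashid, Lena, and Zane each take ₹42,000; Delphine's ₹42,000 share passes to Delphine's issue.
Delphine's share (₹42,000) passes entirely to Elio.

Elio receives ₹42,000.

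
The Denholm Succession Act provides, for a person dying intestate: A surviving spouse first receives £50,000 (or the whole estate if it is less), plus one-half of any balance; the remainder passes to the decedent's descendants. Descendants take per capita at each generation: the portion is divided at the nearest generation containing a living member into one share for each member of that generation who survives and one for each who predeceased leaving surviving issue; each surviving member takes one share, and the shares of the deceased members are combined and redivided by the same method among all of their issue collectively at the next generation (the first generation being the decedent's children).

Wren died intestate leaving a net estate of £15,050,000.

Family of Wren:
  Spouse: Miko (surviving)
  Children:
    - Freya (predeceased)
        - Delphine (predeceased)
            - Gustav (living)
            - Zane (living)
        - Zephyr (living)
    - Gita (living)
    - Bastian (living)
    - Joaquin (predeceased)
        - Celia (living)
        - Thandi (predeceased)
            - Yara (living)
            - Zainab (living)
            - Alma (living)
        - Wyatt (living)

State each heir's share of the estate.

Miko: £7,550,000; Gustav: £300,000; Zane: £300,000; Zephyr: £750,000; Gita: £1,875,000; Bastian: £1,875,000; Celia: £750,000; Yara: £300,000; Zainab: £300,000; Alma: £300,000; Wyatt: £750,000

Miko first takes £50,000, leaving a balance of £15,000,000. Miko then takes one-half of the balance (£7,500,000), for a total of £7,550,000. The remaining £7,500,000 passes to the descendants.
The descendants' portion (£7,500,000) is divided at the children's generation into 4 shares of £1,875,000. Gita and Bastian each take £1,875,000. The 2 shares of the deceased (Freya and Joaquin) are combined into a pool of £3,750,000.
That pool (£3,750,000) is divided at the grandchildren's generation into 5 shares of £750,000. Zephyr, Celia, and Wyatt each take £750,000. The 2 shares of the deceased (Delphine and Thandi) are combined into a pool of £1,500,000.
That pool (£1,500,000) is divided at the great-grandchildren's generation equally among Gustav, Zane, Yara, Zainab, and Alma: £300,000 each.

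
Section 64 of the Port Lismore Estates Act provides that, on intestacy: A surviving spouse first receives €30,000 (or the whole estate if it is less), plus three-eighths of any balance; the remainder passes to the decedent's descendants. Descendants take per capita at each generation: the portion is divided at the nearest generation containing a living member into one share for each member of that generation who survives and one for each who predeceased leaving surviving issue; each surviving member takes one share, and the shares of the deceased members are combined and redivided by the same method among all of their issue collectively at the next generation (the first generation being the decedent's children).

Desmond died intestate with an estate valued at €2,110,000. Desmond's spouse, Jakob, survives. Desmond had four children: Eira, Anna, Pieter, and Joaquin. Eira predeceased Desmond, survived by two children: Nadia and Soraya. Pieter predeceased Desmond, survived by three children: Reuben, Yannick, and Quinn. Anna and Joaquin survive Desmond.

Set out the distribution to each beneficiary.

Jakob first takes €30,000, leaving a balance of €2,080,000. Jakob then takes three-eighths of the balance (€780,000), for a total of €810,000. The remaining €1,300,000 passes to the descendants.
The descendants' portion (€1,300,000) is divided at the children's generation into 4 shares of €325,000. Anna and Joaquin each take €325,000. The 2 shares of the deceased (Eira and Pieter) are combined into a pool of €650,000.
That pool (€650,000) is divided at the grandchildren's generation equally among Nadia, Soraya, Reuben, Yannick, and Quinn: €130,000 each.

Jakob: €810,000; Nadia: €130,000; Soraya: €130,000; Anna: €325,000; Reuben: €130,000; Yannick: €130,000; Quinn: €130,000; Joaquin: €325,000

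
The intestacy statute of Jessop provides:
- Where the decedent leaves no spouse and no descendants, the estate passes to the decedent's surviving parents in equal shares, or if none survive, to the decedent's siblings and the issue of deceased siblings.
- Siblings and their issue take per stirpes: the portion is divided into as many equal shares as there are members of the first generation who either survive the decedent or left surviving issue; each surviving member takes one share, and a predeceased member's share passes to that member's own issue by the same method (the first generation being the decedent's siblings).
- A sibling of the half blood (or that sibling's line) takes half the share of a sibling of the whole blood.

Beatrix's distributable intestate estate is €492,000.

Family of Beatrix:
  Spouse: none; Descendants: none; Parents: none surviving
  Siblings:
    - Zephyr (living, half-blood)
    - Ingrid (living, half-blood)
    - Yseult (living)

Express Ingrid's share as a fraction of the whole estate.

Ingrid receives 1/4 of the estate.

The entire €492,000 passes to the siblings and their issue.
Counting each half-blood sibling's line as half a unit, there are 2 units in €492,000, so one unit is €246,000. Whole-blood lines (Yseult) take €246,000 each; half-blood lines (Zephyr and Ingrid) take €123,000 each.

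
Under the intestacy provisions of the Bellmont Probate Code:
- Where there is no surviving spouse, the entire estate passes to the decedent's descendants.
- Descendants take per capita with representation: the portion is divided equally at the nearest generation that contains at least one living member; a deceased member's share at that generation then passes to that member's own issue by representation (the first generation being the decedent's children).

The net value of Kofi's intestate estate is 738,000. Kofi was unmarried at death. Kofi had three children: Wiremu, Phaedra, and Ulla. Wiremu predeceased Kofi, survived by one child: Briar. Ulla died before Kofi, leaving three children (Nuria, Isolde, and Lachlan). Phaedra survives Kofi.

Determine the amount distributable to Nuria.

Nuria receives 82,000.

The entire 738,000 passes to the descendants.
That amount (738,000) is divided into 3 shares of 246,000: Phaedra takes 246,000; Wiremu's 246,000 share passes to Wiremu's issue; Ulla's 246,000 share passes to Ulla's issue.
Wiremu's share (246,000) passes entirely to Briar.
Ulla's share (246,000) is divided into 3 shares of 82,000: Nuria, Isolde, and Lachlan each take 82,000.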